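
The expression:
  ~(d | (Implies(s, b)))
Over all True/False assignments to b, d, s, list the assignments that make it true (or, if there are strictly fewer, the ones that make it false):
is true only for:
  b=False, d=False, s=True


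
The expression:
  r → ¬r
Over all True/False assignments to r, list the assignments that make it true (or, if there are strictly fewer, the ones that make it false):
is true only for:
  r=False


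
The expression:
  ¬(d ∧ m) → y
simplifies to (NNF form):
y ∨ (d ∧ m)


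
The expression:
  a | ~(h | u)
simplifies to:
a | (~h & ~u)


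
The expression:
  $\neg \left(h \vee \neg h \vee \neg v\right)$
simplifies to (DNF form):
$\text{False}$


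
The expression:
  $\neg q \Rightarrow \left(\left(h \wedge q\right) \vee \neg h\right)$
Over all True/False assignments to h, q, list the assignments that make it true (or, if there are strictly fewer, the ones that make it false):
is false only for:
  h=True, q=False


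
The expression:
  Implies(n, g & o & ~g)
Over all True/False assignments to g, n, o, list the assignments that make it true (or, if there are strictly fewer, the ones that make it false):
is true only for:
  g=False, n=False, o=False;
  g=False, n=False, o=True;
  g=True, n=False, o=False;
  g=True, n=False, o=True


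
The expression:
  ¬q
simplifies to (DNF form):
¬q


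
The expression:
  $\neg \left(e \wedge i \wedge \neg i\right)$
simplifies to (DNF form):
$\text{True}$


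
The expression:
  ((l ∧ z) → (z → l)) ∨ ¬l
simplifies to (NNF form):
True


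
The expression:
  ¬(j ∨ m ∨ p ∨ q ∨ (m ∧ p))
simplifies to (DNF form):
¬j ∧ ¬m ∧ ¬p ∧ ¬q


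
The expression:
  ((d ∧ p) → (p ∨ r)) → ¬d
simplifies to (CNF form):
¬d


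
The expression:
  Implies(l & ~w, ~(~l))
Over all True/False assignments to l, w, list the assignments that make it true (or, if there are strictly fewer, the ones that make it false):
is always true.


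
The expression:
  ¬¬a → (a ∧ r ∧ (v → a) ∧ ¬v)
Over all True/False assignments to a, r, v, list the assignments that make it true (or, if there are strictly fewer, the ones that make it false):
is false only for:
  a=True, r=False, v=False;
  a=True, r=False, v=True;
  a=True, r=True, v=True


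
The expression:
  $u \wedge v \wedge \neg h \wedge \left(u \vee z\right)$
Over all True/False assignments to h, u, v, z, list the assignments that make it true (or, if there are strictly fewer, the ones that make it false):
is true only for:
  h=False, u=True, v=True, z=False;
  h=False, u=True, v=True, z=True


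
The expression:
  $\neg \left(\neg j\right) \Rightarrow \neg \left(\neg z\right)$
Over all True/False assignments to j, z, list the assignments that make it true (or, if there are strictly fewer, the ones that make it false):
is false only for:
  j=True, z=False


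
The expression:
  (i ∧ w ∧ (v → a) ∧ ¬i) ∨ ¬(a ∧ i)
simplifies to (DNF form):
¬a ∨ ¬i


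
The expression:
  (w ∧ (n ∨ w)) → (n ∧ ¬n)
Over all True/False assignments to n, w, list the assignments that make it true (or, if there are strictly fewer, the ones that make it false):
is true only for:
  n=False, w=False;
  n=True, w=False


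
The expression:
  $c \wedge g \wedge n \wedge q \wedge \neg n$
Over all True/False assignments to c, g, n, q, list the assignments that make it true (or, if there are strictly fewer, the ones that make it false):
is never true.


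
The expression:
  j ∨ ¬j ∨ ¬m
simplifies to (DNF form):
True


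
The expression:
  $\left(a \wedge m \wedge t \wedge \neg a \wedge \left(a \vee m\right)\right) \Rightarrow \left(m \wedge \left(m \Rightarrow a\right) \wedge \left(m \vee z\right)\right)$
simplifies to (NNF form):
$\text{True}$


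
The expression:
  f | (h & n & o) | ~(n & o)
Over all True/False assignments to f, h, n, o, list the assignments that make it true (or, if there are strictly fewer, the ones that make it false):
is false only for:
  f=False, h=False, n=True, o=True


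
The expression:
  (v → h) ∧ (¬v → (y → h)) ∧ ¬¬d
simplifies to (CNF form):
d ∧ (h ∨ ¬v) ∧ (h ∨ ¬y)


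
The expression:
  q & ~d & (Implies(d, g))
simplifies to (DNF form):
q & ~d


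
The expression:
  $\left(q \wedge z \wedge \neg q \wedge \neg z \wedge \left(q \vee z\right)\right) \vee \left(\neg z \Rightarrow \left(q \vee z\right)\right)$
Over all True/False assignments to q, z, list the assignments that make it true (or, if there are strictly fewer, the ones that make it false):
is false only for:
  q=False, z=False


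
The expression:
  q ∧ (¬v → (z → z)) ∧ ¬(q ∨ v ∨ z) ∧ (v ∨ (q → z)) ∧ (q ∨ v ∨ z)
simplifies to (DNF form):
False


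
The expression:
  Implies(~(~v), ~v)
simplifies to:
~v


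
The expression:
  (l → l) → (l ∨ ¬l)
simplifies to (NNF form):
True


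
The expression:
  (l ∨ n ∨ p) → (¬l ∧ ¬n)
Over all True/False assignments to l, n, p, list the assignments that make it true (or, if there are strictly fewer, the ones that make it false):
is true only for:
  l=False, n=False, p=False;
  l=False, n=False, p=True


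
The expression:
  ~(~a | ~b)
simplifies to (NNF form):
a & b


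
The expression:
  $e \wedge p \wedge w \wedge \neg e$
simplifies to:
$\text{False}$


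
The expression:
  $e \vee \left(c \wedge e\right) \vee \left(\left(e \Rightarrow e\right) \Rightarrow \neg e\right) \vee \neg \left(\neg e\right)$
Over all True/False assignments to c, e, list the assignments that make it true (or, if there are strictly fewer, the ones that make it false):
is always true.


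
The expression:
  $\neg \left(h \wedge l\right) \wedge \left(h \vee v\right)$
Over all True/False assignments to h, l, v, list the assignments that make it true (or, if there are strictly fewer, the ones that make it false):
is true only for:
  h=False, l=False, v=True;
  h=False, l=True, v=True;
  h=True, l=False, v=False;
  h=True, l=False, v=True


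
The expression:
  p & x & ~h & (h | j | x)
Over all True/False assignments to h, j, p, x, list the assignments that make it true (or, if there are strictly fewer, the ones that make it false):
is true only for:
  h=False, j=False, p=True, x=True;
  h=False, j=True, p=True, x=True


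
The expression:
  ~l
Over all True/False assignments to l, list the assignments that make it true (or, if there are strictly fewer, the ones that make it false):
is true only for:
  l=False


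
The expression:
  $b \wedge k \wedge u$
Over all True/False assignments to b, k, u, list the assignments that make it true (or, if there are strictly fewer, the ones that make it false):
is true only for:
  b=True, k=True, u=True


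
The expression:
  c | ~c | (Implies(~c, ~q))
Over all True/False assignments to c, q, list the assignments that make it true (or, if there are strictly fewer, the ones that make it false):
is always true.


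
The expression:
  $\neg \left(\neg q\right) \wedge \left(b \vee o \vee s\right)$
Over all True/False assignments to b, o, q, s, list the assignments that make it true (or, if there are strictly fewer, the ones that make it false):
is true only for:
  b=False, o=False, q=True, s=True;
  b=False, o=True, q=True, s=False;
  b=False, o=True, q=True, s=True;
  b=True, o=False, q=True, s=False;
  b=True, o=False, q=True, s=True;
  b=True, o=True, q=True, s=False;
  b=True, o=True, q=True, s=True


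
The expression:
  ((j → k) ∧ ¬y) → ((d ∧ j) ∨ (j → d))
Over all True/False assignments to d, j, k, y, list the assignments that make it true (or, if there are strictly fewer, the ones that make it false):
is false only for:
  d=False, j=True, k=True, y=False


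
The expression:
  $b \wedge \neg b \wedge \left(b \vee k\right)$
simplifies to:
$\text{False}$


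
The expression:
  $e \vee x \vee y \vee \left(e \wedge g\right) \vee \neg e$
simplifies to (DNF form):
$\text{True}$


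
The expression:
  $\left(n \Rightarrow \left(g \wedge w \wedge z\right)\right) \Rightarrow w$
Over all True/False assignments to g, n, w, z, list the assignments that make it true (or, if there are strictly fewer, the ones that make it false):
is false only for:
  g=False, n=False, w=False, z=False;
  g=False, n=False, w=False, z=True;
  g=True, n=False, w=False, z=False;
  g=True, n=False, w=False, z=True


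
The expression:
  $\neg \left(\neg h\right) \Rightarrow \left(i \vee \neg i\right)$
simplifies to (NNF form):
$\text{True}$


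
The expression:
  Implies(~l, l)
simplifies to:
l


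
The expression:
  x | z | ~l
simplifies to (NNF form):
x | z | ~l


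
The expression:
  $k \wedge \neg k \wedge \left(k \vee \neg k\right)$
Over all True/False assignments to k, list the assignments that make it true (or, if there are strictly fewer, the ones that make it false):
is never true.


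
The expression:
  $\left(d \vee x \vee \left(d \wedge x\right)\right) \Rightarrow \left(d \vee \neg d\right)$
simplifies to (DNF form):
$\text{True}$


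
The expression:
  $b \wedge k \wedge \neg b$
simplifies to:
$\text{False}$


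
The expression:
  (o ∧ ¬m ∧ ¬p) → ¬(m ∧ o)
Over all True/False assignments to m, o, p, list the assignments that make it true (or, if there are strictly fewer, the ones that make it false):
is always true.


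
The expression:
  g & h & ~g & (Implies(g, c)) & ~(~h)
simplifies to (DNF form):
False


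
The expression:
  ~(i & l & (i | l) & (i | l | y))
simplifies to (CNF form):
~i | ~l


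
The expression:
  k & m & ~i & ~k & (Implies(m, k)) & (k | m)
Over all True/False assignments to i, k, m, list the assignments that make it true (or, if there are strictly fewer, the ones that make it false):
is never true.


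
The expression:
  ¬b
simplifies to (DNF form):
¬b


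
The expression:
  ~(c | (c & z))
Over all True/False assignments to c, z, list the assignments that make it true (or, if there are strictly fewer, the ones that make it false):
is true only for:
  c=False, z=False;
  c=False, z=True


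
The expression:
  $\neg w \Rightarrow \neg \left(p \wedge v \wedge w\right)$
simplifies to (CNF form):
$\text{True}$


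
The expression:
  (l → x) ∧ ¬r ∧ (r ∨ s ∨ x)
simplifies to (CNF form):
¬r ∧ (s ∨ x) ∧ (x ∨ ¬l)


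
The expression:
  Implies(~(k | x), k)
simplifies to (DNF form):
k | x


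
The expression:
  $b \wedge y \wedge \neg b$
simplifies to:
$\text{False}$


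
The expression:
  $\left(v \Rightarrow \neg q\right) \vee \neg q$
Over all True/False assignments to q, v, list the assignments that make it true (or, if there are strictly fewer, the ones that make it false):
is false only for:
  q=True, v=True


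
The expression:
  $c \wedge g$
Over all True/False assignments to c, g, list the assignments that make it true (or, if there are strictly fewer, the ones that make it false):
is true only for:
  c=True, g=True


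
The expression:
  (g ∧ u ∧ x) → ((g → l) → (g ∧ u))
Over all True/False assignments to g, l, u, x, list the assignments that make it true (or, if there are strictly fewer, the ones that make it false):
is always true.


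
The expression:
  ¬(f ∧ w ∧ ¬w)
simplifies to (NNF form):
True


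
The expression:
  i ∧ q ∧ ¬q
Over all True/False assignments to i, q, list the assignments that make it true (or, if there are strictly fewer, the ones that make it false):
is never true.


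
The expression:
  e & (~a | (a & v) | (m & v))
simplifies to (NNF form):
e & (v | ~a)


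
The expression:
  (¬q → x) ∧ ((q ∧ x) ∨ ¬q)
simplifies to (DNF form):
x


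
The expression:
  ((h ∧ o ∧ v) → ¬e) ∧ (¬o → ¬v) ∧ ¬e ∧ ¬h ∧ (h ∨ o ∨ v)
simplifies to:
o ∧ ¬e ∧ ¬h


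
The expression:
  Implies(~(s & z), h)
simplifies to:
h | (s & z)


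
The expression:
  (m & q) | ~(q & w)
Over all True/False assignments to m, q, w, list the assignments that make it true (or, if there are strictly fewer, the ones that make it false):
is false only for:
  m=False, q=True, w=True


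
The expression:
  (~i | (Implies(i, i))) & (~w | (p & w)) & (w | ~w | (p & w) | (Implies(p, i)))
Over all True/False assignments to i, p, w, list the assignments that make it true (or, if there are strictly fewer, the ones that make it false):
is false only for:
  i=False, p=False, w=True;
  i=True, p=False, w=True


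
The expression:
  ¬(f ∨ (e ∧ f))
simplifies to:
¬f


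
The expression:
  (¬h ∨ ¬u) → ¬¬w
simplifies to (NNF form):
w ∨ (h ∧ u)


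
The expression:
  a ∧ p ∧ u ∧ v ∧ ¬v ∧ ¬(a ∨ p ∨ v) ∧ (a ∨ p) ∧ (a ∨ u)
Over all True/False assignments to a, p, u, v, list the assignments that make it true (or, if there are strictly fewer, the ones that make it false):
is never true.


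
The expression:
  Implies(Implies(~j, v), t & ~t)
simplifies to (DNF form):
~j & ~v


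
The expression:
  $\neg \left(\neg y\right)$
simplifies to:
$y$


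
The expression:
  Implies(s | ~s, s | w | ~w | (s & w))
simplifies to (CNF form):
True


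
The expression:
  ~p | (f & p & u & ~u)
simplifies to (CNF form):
~p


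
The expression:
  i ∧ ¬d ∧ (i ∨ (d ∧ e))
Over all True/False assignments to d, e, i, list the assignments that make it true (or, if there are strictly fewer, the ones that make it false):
is true only for:
  d=False, e=False, i=True;
  d=False, e=True, i=True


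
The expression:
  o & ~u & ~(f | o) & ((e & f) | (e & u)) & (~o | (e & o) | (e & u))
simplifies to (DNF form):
False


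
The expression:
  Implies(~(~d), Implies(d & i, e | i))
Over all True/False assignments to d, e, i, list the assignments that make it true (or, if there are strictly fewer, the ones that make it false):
is always true.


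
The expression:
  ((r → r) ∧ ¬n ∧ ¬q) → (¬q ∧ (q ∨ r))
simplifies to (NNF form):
n ∨ q ∨ r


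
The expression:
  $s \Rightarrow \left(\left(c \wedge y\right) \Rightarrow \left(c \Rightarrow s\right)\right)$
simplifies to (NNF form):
$\text{True}$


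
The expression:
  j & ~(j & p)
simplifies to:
j & ~p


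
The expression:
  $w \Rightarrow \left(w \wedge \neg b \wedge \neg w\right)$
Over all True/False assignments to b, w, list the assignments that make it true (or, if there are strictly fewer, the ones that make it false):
is true only for:
  b=False, w=False;
  b=True, w=False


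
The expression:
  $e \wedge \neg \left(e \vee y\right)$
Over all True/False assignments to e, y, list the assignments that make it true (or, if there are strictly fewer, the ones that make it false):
is never true.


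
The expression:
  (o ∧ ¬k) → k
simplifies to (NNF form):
k ∨ ¬o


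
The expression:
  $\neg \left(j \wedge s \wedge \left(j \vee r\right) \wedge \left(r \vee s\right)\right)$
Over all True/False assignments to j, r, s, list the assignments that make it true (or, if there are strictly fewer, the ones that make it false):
is false only for:
  j=True, r=False, s=True;
  j=True, r=True, s=True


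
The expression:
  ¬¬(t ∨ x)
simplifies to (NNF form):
t ∨ x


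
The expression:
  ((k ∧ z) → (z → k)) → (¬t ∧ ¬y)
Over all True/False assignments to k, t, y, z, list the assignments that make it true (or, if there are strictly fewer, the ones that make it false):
is true only for:
  k=False, t=False, y=False, z=False;
  k=False, t=False, y=False, z=True;
  k=True, t=False, y=False, z=False;
  k=True, t=False, y=False, z=True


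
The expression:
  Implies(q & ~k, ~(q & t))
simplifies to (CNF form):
k | ~q | ~t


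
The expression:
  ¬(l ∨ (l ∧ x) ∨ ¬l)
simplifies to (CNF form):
False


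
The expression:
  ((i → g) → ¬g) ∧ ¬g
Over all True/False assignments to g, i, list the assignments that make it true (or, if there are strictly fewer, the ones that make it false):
is true only for:
  g=False, i=False;
  g=False, i=True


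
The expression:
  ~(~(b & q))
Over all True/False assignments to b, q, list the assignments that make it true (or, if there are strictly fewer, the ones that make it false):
is true only for:
  b=True, q=True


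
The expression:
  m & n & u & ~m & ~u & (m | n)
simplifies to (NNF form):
False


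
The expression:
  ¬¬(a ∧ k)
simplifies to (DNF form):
a ∧ k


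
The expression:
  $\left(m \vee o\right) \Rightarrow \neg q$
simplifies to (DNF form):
$\left(\neg m \wedge \neg o\right) \vee \neg q$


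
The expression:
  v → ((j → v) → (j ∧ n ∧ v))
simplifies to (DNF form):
(j ∧ n) ∨ ¬v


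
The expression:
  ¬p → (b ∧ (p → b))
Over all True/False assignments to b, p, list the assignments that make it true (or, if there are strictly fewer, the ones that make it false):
is false only for:
  b=False, p=False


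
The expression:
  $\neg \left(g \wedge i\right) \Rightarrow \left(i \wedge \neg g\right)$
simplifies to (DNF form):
$i$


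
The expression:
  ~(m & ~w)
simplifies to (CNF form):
w | ~m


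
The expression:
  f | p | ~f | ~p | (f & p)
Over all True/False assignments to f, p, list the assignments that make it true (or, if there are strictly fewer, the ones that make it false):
is always true.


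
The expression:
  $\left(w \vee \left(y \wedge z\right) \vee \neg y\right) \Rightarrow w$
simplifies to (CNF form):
$\left(w \vee y\right) \wedge \left(w \vee \neg z\right)$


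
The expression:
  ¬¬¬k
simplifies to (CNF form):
¬k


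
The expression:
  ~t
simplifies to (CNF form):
~t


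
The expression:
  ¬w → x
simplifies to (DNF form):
w ∨ x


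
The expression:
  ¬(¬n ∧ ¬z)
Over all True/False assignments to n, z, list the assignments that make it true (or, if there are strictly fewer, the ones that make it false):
is false only for:
  n=False, z=False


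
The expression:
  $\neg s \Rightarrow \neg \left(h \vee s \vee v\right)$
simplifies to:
$s \vee \left(\neg h \wedge \neg v\right)$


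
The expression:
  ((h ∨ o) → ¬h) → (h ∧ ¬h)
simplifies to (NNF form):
h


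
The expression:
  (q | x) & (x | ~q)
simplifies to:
x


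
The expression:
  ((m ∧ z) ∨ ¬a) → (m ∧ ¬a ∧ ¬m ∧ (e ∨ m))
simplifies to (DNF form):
(a ∧ ¬m) ∨ (a ∧ ¬z)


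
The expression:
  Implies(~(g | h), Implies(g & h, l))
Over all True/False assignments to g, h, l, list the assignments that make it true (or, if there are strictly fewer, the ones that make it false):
is always true.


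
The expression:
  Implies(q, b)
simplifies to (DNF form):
b | ~q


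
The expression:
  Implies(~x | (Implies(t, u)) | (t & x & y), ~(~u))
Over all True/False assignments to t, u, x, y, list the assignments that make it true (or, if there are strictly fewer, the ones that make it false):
is false only for:
  t=False, u=False, x=False, y=False;
  t=False, u=False, x=False, y=True;
  t=False, u=False, x=True, y=False;
  t=False, u=False, x=True, y=True;
  t=True, u=False, x=False, y=False;
  t=True, u=False, x=False, y=True;
  t=True, u=False, x=True, y=True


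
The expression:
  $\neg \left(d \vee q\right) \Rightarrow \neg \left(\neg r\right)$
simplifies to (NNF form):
$d \vee q \vee r$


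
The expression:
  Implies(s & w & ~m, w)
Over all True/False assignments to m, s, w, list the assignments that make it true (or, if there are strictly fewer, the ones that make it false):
is always true.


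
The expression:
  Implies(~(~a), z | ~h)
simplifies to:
z | ~a | ~h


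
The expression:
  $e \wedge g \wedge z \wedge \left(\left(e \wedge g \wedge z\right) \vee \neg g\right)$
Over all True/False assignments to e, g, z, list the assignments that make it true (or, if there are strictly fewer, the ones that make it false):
is true only for:
  e=True, g=True, z=True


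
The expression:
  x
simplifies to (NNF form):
x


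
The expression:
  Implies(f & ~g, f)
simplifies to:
True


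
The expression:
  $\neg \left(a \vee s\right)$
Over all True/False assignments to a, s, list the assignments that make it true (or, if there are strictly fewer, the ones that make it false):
is true only for:
  a=False, s=False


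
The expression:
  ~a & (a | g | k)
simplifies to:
~a & (g | k)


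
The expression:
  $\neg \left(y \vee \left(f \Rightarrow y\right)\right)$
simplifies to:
$f \wedge \neg y$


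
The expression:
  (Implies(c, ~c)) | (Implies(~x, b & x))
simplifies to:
x | ~c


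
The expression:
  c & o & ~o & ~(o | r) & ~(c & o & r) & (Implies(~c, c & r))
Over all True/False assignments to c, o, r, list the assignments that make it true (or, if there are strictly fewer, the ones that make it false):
is never true.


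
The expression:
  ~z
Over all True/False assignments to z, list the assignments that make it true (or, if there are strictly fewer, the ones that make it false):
is true only for:
  z=False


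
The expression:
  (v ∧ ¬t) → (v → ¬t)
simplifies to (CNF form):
True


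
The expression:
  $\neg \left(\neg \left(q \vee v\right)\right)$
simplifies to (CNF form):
$q \vee v$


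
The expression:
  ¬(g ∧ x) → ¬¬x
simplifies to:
x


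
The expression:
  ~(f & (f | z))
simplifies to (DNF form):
~f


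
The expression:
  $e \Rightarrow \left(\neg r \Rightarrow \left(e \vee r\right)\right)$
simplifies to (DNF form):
$\text{True}$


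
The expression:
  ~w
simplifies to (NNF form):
~w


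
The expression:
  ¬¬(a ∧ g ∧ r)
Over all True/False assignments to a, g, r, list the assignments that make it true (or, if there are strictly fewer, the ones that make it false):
is true only for:
  a=True, g=True, r=True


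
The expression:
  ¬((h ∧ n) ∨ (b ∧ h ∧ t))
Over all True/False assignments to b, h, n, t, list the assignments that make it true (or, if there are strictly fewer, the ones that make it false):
is false only for:
  b=False, h=True, n=True, t=False;
  b=False, h=True, n=True, t=True;
  b=True, h=True, n=False, t=True;
  b=True, h=True, n=True, t=False;
  b=True, h=True, n=True, t=True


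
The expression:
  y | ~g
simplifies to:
y | ~g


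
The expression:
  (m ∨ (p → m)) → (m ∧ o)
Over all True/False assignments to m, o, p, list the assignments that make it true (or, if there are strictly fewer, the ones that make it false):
is true only for:
  m=False, o=False, p=True;
  m=False, o=True, p=True;
  m=True, o=True, p=False;
  m=True, o=True, p=True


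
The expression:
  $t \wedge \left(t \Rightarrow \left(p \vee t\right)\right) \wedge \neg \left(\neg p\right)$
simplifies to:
$p \wedge t$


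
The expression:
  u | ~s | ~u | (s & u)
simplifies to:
True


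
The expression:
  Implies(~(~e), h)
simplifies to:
h | ~e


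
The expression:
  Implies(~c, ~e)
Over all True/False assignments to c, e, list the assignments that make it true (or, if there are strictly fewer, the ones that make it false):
is false only for:
  c=False, e=True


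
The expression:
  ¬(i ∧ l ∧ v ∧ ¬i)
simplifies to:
True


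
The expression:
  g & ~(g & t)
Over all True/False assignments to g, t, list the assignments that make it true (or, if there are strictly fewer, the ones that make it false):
is true only for:
  g=True, t=False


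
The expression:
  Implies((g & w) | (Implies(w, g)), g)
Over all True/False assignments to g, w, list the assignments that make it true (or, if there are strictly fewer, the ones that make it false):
is false only for:
  g=False, w=False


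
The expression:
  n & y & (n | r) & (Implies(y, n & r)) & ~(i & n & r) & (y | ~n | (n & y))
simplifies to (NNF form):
n & r & y & ~i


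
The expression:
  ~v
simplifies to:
~v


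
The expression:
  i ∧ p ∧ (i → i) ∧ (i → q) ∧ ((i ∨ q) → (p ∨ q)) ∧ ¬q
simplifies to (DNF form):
False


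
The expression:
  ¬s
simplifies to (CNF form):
¬s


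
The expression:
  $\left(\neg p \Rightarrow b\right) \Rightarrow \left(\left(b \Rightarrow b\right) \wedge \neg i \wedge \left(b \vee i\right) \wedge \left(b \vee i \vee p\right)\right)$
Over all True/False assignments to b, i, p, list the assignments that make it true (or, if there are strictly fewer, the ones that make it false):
is true only for:
  b=False, i=False, p=False;
  b=False, i=True, p=False;
  b=True, i=False, p=False;
  b=True, i=False, p=True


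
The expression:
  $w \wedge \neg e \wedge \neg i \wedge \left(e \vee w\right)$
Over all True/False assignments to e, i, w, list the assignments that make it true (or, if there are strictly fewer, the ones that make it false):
is true only for:
  e=False, i=False, w=True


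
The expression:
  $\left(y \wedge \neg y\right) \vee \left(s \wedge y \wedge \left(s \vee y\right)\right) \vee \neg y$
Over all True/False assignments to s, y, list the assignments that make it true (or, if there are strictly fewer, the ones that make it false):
is false only for:
  s=False, y=True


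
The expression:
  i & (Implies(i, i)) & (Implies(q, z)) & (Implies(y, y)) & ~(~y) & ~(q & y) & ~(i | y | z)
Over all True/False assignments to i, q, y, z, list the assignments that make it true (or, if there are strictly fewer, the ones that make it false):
is never true.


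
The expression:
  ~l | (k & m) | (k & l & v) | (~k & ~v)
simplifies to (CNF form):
(k | ~l | ~v) & (m | v | ~k | ~l)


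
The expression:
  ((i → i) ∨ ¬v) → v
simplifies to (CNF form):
v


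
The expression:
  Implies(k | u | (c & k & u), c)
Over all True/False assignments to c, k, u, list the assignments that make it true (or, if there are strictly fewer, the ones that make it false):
is false only for:
  c=False, k=False, u=True;
  c=False, k=True, u=False;
  c=False, k=True, u=True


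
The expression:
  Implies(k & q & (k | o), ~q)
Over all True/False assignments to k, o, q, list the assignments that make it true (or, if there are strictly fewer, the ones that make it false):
is false only for:
  k=True, o=False, q=True;
  k=True, o=True, q=True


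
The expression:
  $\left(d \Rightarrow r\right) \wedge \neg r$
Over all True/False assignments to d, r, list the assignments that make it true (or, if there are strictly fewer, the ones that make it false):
is true only for:
  d=False, r=False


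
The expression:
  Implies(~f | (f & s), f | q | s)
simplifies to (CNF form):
f | q | s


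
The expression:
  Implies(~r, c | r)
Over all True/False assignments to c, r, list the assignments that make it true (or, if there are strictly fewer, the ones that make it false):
is false only for:
  c=False, r=False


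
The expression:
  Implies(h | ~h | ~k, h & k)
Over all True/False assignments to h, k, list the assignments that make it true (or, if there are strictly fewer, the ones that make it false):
is true only for:
  h=True, k=True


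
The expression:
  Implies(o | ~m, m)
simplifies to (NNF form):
m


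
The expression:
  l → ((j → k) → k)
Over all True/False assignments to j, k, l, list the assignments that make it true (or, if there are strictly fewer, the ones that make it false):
is false only for:
  j=False, k=False, l=True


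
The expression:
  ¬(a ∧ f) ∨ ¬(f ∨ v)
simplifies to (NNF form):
¬a ∨ ¬f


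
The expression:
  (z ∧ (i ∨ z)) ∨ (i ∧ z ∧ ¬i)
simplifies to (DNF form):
z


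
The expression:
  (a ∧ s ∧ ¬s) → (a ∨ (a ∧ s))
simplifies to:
True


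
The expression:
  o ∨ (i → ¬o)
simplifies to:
True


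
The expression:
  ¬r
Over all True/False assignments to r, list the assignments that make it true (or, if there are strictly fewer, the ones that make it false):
is true only for:
  r=False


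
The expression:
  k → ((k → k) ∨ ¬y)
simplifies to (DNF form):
True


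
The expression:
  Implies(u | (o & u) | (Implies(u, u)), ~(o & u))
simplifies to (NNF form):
~o | ~u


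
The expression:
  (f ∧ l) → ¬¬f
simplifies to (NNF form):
True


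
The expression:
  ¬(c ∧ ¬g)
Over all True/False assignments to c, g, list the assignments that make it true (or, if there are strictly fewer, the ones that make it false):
is false only for:
  c=True, g=False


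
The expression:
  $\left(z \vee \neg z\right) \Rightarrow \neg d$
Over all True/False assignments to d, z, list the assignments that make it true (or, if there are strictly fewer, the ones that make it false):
is true only for:
  d=False, z=False;
  d=False, z=True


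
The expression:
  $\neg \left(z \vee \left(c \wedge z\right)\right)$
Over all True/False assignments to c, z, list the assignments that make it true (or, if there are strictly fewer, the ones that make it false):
is true only for:
  c=False, z=False;
  c=True, z=False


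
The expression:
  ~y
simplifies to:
~y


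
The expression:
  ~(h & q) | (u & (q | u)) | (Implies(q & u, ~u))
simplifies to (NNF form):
True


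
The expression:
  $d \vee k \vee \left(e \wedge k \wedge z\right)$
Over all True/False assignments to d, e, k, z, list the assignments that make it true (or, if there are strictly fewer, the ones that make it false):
is false only for:
  d=False, e=False, k=False, z=False;
  d=False, e=False, k=False, z=True;
  d=False, e=True, k=False, z=False;
  d=False, e=True, k=False, z=True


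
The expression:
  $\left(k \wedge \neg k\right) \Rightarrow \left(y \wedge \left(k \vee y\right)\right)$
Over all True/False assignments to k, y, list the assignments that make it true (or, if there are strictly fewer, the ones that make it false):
is always true.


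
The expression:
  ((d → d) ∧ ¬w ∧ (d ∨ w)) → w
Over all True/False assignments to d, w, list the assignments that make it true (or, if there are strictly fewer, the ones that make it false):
is false only for:
  d=True, w=False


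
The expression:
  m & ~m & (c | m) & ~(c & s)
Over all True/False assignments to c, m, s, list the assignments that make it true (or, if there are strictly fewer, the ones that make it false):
is never true.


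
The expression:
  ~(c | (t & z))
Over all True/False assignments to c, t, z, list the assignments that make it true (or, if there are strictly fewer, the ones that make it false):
is true only for:
  c=False, t=False, z=False;
  c=False, t=False, z=True;
  c=False, t=True, z=False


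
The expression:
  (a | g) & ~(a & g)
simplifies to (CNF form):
(a | g) & (~a | ~g)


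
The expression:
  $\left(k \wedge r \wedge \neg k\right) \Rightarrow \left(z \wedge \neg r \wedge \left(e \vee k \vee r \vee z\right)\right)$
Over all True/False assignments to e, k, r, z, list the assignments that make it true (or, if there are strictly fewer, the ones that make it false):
is always true.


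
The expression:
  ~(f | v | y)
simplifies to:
~f & ~v & ~y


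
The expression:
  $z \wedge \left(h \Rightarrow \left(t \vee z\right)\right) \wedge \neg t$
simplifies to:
$z \wedge \neg t$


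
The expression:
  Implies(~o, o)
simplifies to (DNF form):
o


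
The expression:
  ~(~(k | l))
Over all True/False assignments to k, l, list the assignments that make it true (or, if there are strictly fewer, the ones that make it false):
is false only for:
  k=False, l=False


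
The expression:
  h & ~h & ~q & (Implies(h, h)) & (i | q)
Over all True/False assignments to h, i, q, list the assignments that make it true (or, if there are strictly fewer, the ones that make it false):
is never true.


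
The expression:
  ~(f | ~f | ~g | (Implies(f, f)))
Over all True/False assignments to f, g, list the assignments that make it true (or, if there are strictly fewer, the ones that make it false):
is never true.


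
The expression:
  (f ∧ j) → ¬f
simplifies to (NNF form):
¬f ∨ ¬j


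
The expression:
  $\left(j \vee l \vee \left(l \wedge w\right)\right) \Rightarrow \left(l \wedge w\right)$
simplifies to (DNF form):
$\left(l \wedge w\right) \vee \left(\neg j \wedge \neg l\right)$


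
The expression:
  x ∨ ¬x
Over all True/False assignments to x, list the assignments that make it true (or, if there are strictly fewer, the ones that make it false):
is always true.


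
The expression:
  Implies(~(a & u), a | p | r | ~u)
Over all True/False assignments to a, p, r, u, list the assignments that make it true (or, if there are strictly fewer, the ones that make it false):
is false only for:
  a=False, p=False, r=False, u=True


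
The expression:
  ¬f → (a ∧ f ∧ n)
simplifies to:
f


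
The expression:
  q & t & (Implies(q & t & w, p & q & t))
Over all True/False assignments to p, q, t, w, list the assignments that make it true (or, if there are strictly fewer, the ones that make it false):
is true only for:
  p=False, q=True, t=True, w=False;
  p=True, q=True, t=True, w=False;
  p=True, q=True, t=True, w=True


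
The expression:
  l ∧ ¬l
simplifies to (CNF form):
False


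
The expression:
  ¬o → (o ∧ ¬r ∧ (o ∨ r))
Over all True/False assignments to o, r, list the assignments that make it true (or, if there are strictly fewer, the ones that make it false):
is true only for:
  o=True, r=False;
  o=True, r=True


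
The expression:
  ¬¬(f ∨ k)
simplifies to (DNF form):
f ∨ k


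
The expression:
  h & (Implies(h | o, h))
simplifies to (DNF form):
h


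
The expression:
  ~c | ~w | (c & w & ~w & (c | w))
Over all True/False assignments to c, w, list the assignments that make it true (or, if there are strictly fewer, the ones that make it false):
is false only for:
  c=True, w=True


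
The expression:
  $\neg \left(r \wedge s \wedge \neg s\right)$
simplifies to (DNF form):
$\text{True}$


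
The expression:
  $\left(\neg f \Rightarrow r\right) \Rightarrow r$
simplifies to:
$r \vee \neg f$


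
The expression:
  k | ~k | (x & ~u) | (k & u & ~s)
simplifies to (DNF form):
True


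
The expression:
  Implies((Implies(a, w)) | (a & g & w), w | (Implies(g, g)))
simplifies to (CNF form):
True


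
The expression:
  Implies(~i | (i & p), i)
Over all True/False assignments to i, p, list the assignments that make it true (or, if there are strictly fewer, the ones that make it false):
is true only for:
  i=True, p=False;
  i=True, p=True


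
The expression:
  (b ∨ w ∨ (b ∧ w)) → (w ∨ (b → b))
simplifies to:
True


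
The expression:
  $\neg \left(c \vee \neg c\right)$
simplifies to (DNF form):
$\text{False}$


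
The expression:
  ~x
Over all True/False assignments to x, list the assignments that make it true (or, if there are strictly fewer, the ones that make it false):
is true only for:
  x=False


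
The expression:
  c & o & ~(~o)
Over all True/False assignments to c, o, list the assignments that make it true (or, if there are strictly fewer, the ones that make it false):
is true only for:
  c=True, o=True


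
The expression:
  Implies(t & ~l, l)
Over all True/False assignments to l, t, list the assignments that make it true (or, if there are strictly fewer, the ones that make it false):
is false only for:
  l=False, t=True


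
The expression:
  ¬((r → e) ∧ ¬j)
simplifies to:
j ∨ (r ∧ ¬e)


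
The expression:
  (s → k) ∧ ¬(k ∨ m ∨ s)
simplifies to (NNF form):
¬k ∧ ¬m ∧ ¬s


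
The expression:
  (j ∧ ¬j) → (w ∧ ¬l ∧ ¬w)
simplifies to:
True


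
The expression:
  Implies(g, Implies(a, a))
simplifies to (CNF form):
True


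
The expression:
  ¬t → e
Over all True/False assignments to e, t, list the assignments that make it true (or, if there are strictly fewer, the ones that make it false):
is false only for:
  e=False, t=False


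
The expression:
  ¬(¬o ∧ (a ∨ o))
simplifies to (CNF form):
o ∨ ¬a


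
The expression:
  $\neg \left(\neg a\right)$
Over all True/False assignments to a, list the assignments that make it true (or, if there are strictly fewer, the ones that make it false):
is true only for:
  a=True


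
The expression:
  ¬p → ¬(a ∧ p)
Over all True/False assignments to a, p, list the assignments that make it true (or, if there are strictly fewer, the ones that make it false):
is always true.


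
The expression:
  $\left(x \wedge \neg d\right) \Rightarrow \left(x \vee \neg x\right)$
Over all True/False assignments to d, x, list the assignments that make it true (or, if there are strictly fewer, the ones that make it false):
is always true.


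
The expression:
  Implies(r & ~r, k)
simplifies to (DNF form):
True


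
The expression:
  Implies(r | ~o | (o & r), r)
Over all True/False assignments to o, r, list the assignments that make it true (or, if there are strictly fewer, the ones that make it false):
is false only for:
  o=False, r=False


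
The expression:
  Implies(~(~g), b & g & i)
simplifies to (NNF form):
~g | (b & i)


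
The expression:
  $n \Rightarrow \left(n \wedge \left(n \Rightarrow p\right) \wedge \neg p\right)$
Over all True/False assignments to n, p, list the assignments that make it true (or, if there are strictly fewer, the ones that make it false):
is true only for:
  n=False, p=False;
  n=False, p=True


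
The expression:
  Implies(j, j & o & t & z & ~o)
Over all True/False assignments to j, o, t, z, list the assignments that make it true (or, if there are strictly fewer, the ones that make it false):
is true only for:
  j=False, o=False, t=False, z=False;
  j=False, o=False, t=False, z=True;
  j=False, o=False, t=True, z=False;
  j=False, o=False, t=True, z=True;
  j=False, o=True, t=False, z=False;
  j=False, o=True, t=False, z=True;
  j=False, o=True, t=True, z=False;
  j=False, o=True, t=True, z=True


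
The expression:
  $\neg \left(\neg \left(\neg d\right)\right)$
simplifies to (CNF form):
$\neg d$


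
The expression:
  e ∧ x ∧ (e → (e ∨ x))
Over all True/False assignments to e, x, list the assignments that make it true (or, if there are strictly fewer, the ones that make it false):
is true only for:
  e=True, x=True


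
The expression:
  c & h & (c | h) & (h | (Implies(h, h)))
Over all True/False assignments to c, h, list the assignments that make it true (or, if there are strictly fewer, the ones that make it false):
is true only for:
  c=True, h=True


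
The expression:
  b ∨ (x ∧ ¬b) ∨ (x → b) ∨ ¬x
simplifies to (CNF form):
True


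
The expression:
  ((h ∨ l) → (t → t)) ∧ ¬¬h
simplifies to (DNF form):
h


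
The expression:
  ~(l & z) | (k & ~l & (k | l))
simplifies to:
~l | ~z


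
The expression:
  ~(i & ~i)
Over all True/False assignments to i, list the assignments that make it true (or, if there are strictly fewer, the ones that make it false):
is always true.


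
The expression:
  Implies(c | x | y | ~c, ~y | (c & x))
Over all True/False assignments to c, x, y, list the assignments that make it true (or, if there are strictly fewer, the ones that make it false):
is false only for:
  c=False, x=False, y=True;
  c=False, x=True, y=True;
  c=True, x=False, y=True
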